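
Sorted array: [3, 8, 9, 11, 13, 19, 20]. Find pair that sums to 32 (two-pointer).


Two pointers: lo=0, hi=6
Found pair: (13, 19) summing to 32


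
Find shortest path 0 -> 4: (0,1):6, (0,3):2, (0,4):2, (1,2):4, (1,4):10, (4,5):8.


Dijkstra from 0:
Distances: {0: 0, 1: 6, 2: 10, 3: 2, 4: 2, 5: 10}
Shortest distance to 4 = 2, path = [0, 4]


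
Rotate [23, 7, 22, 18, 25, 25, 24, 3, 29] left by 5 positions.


Left rotate by 5: [25, 24, 3, 29, 23, 7, 22, 18, 25]


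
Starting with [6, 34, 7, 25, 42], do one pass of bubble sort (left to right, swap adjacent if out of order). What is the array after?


After one pass: [6, 7, 25, 34, 42]


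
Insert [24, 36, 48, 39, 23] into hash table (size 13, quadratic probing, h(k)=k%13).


Insertions: 24->slot 11; 36->slot 10; 48->slot 9; 39->slot 0; 23->slot 1
Table: [39, 23, None, None, None, None, None, None, None, 48, 36, 24, None]


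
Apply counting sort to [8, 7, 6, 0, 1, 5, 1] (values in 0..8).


Count array: [1, 2, 0, 0, 0, 1, 1, 1, 1]
Reconstruct: [0, 1, 1, 5, 6, 7, 8]


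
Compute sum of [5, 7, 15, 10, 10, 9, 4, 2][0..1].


Prefix sums: [0, 5, 12, 27, 37, 47, 56, 60, 62]
Sum[0..1] = prefix[2] - prefix[0] = 12 - 0 = 12


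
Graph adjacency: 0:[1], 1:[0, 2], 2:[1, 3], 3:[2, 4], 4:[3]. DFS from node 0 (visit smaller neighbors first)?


DFS stack-based: start with [0]
Visit order: [0, 1, 2, 3, 4]


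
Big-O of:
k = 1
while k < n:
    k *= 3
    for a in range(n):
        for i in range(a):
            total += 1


Per nesting level: O(log n) * O(n) * O(n) [triangular over a] = O(n^2 log n)
Complexity: O(n^2 log n)


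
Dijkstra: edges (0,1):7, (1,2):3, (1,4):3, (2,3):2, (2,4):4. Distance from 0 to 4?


Dijkstra from 0:
Distances: {0: 0, 1: 7, 2: 10, 3: 12, 4: 10}
Shortest distance to 4 = 10, path = [0, 1, 4]


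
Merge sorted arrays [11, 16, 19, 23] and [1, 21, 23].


Compare heads, take smaller each step.
Merged: [1, 11, 16, 19, 21, 23, 23]


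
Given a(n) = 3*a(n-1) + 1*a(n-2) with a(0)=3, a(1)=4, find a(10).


Build bottom-up:
...a(8)=19275, a(9)=63661, a(10)=3*63661+1*19275=210258


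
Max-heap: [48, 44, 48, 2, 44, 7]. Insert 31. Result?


Append 31: [48, 44, 48, 2, 44, 7, 31]
Bubble up: no swaps needed
Result: [48, 44, 48, 2, 44, 7, 31]


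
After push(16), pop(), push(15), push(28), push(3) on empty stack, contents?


push(16) -> [16]
pop() returns 16 -> []
push(15) -> [15]
push(28) -> [15, 28]
push(3) -> [15, 28, 3]
Final stack (bottom to top): [15, 28, 3]


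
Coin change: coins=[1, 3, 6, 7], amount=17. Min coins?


dp[0]=0; dp[i]=1+min(dp[i-c] for c in coins)
...dp[12]=2, dp[13]=2, dp[14]=2, dp[15]=3, dp[16]=3, dp[17]=3
Minimum coins for 17 = 3


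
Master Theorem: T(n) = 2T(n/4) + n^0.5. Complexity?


a=2, b=4, c=0.5. log_4(2)=0.5 = c=0.5. Case 2: O(n^c log n) = O(sqrt(n) log n)
Complexity: O(sqrt(n) log n)


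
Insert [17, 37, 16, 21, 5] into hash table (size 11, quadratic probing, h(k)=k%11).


Insertions: 17->slot 6; 37->slot 4; 16->slot 5; 21->slot 10; 5->slot 9
Table: [None, None, None, None, 37, 16, 17, None, None, 5, 21]


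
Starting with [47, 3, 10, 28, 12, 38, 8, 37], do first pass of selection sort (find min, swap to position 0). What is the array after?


After one pass: [3, 47, 10, 28, 12, 38, 8, 37]


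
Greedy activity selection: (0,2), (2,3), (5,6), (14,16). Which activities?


Greedy: pick earliest-ending, then skip overlaps.
Selected (4 activities): [(0, 2), (2, 3), (5, 6), (14, 16)]


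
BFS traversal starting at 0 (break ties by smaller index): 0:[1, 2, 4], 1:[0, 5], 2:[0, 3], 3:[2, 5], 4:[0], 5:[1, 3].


BFS queue: start with [0]
Visit order: [0, 1, 2, 4, 5, 3]


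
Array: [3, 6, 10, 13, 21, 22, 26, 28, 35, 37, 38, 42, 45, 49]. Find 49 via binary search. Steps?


Search for 49:
[0,13] mid=6 arr[6]=26
[7,13] mid=10 arr[10]=38
[11,13] mid=12 arr[12]=45
[13,13] mid=13 arr[13]=49
Total: 4 comparisons


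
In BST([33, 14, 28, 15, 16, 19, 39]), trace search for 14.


BST root = 33
Search for 14: compare at each node
Path: [33, 14]


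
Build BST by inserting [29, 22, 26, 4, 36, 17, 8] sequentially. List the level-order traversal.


Root = 29; build tree by BST insertion.
Level-Order traversal: [29, 22, 36, 4, 26, 17, 8]


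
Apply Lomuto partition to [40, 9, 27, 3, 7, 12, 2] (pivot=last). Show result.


Elements <= 2 go left of pivot.
Result: [2, 9, 27, 3, 7, 12, 40], pivot at index 0


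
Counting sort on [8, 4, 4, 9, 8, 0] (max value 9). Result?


Count array: [1, 0, 0, 0, 2, 0, 0, 0, 2, 1]
Reconstruct: [0, 4, 4, 8, 8, 9]


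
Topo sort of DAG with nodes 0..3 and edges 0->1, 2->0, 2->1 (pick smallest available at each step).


Kahn's algorithm, process smallest node first
Order: [2, 0, 1, 3]


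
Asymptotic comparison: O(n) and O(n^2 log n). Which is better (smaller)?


linear grows slower than n^2 log n
O(n) is asymptotically smaller; O(n^2 log n) grows faster


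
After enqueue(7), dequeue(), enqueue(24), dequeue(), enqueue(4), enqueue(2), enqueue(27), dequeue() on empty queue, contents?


enqueue(7) -> [7]
dequeue() returns 7 -> []
enqueue(24) -> [24]
dequeue() returns 24 -> []
enqueue(4) -> [4]
enqueue(2) -> [4, 2]
enqueue(27) -> [4, 2, 27]
dequeue() returns 4 -> [2, 27]
Final queue (front to back): [2, 27]


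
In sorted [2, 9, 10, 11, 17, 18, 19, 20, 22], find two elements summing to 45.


Two pointers: lo=0, hi=8
No pair sums to 45


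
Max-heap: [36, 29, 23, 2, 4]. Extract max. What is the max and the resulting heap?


Max = 36
Replace root with last, heapify down
Resulting heap: [29, 4, 23, 2]


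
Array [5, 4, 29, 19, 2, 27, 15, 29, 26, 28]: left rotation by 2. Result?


Left rotate by 2: [29, 19, 2, 27, 15, 29, 26, 28, 5, 4]


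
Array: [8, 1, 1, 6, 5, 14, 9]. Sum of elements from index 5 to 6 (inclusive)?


Prefix sums: [0, 8, 9, 10, 16, 21, 35, 44]
Sum[5..6] = prefix[7] - prefix[5] = 44 - 21 = 23


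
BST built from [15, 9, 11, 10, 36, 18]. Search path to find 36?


BST root = 15
Search for 36: compare at each node
Path: [15, 36]


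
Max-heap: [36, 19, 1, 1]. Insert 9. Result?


Append 9: [36, 19, 1, 1, 9]
Bubble up: no swaps needed
Result: [36, 19, 1, 1, 9]


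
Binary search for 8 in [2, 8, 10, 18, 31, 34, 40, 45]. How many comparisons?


Search for 8:
[0,7] mid=3 arr[3]=18
[0,2] mid=1 arr[1]=8
Total: 2 comparisons


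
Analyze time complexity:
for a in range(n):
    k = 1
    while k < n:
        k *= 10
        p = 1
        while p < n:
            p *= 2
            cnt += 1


Per nesting level: O(n) * O(log n) * O(log n) = O(n (log n)^2)
Complexity: O(n (log n)^2)


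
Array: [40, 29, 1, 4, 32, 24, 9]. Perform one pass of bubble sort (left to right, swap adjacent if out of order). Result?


After one pass: [29, 1, 4, 32, 24, 9, 40]


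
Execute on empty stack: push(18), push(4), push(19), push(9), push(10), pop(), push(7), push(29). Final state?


push(18) -> [18]
push(4) -> [18, 4]
push(19) -> [18, 4, 19]
push(9) -> [18, 4, 19, 9]
push(10) -> [18, 4, 19, 9, 10]
pop() returns 10 -> [18, 4, 19, 9]
push(7) -> [18, 4, 19, 9, 7]
push(29) -> [18, 4, 19, 9, 7, 29]
Final stack (bottom to top): [18, 4, 19, 9, 7, 29]


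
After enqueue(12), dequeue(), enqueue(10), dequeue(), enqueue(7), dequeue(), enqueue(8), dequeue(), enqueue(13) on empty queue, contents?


enqueue(12) -> [12]
dequeue() returns 12 -> []
enqueue(10) -> [10]
dequeue() returns 10 -> []
enqueue(7) -> [7]
dequeue() returns 7 -> []
enqueue(8) -> [8]
dequeue() returns 8 -> []
enqueue(13) -> [13]
Final queue (front to back): [13]


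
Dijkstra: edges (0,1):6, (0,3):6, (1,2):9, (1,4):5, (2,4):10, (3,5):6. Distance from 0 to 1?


Dijkstra from 0:
Distances: {0: 0, 1: 6, 2: 15, 3: 6, 4: 11, 5: 12}
Shortest distance to 1 = 6, path = [0, 1]


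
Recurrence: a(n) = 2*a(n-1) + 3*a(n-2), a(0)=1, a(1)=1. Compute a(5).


Build bottom-up:
...a(3)=13, a(4)=41, a(5)=2*41+3*13=121


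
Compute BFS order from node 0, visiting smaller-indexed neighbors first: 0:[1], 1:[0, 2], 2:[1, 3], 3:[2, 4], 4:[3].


BFS queue: start with [0]
Visit order: [0, 1, 2, 3, 4]


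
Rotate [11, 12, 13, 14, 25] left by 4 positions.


Left rotate by 4: [25, 11, 12, 13, 14]


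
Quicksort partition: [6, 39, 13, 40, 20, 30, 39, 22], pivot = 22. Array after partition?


Elements <= 22 go left of pivot.
Result: [6, 13, 20, 22, 39, 30, 39, 40], pivot at index 3


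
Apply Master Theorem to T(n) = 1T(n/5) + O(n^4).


a=1, b=5, c=4. log_5(1)=0 < c=4. Case 3: O(n^c) = O(n^4)
Complexity: O(n^4)


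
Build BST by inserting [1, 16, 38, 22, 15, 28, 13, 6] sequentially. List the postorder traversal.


Root = 1; build tree by BST insertion.
Postorder traversal: [6, 13, 15, 28, 22, 38, 16, 1]


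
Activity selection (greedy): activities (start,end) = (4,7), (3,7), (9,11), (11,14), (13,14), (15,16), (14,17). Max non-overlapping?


Greedy: pick earliest-ending, then skip overlaps.
Selected (4 activities): [(4, 7), (9, 11), (11, 14), (15, 16)]


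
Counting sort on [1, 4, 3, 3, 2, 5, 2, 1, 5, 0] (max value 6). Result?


Count array: [1, 2, 2, 2, 1, 2, 0]
Reconstruct: [0, 1, 1, 2, 2, 3, 3, 4, 5, 5]


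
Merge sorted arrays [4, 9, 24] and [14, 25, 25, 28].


Compare heads, take smaller each step.
Merged: [4, 9, 14, 24, 25, 25, 28]


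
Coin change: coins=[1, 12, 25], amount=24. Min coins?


dp[0]=0; dp[i]=1+min(dp[i-c] for c in coins)
...dp[19]=8, dp[20]=9, dp[21]=10, dp[22]=11, dp[23]=12, dp[24]=2
Minimum coins for 24 = 2


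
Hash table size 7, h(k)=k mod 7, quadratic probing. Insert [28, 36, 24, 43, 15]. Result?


Insertions: 28->slot 0; 36->slot 1; 24->slot 3; 43->slot 2; 15->slot 5
Table: [28, 36, 43, 24, None, 15, None]


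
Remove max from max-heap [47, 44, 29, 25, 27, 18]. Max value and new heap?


Max = 47
Replace root with last, heapify down
Resulting heap: [44, 27, 29, 25, 18]


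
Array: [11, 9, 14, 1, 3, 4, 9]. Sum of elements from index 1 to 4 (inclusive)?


Prefix sums: [0, 11, 20, 34, 35, 38, 42, 51]
Sum[1..4] = prefix[5] - prefix[1] = 38 - 11 = 27


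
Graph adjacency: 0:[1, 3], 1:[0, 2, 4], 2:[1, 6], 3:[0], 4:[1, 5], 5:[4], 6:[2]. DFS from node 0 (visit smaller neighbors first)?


DFS stack-based: start with [0]
Visit order: [0, 1, 2, 6, 4, 5, 3]


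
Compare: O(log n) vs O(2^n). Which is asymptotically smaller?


logarithmic grows slower than exponential
O(log n) is asymptotically smaller; O(2^n) grows faster


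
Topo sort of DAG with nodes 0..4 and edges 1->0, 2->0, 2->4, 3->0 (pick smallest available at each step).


Kahn's algorithm, process smallest node first
Order: [1, 2, 3, 0, 4]


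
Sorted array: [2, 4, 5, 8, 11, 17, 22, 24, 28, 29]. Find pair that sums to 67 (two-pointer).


Two pointers: lo=0, hi=9
No pair sums to 67


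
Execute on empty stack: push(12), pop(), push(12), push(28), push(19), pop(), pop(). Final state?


push(12) -> [12]
pop() returns 12 -> []
push(12) -> [12]
push(28) -> [12, 28]
push(19) -> [12, 28, 19]
pop() returns 19 -> [12, 28]
pop() returns 28 -> [12]
Final stack (bottom to top): [12]


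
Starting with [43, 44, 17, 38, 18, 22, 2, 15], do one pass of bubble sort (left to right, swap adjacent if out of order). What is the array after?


After one pass: [43, 17, 38, 18, 22, 2, 15, 44]


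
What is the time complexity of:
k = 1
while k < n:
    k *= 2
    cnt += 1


Per nesting level: O(log n) = O(log n)
Complexity: O(log n)


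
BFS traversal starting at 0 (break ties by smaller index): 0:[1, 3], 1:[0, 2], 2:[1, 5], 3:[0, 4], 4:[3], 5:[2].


BFS queue: start with [0]
Visit order: [0, 1, 3, 2, 4, 5]


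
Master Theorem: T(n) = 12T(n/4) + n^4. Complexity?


a=12, b=4, c=4. log_4(12)=1.792 < c=4. Case 3: O(n^c) = O(n^4)
Complexity: O(n^4)


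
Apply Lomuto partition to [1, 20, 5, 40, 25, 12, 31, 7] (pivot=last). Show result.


Elements <= 7 go left of pivot.
Result: [1, 5, 7, 40, 25, 12, 31, 20], pivot at index 2


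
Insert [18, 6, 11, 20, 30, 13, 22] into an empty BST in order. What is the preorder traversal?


Root = 18; build tree by BST insertion.
Preorder traversal: [18, 6, 11, 13, 20, 30, 22]


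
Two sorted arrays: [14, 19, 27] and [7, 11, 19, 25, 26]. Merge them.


Compare heads, take smaller each step.
Merged: [7, 11, 14, 19, 19, 25, 26, 27]


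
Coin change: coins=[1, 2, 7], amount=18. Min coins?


dp[0]=0; dp[i]=1+min(dp[i-c] for c in coins)
...dp[13]=4, dp[14]=2, dp[15]=3, dp[16]=3, dp[17]=4, dp[18]=4
Minimum coins for 18 = 4


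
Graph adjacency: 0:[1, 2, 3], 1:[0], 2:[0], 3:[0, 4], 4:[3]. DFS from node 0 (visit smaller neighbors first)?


DFS stack-based: start with [0]
Visit order: [0, 1, 2, 3, 4]


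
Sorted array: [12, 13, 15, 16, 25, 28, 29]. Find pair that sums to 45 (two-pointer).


Two pointers: lo=0, hi=6
Found pair: (16, 29) summing to 45


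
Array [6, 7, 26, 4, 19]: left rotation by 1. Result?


Left rotate by 1: [7, 26, 4, 19, 6]


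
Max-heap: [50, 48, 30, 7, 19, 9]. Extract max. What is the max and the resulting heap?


Max = 50
Replace root with last, heapify down
Resulting heap: [48, 19, 30, 7, 9]


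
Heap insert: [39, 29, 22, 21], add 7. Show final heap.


Append 7: [39, 29, 22, 21, 7]
Bubble up: no swaps needed
Result: [39, 29, 22, 21, 7]


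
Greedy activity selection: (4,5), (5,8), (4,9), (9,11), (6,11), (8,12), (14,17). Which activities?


Greedy: pick earliest-ending, then skip overlaps.
Selected (4 activities): [(4, 5), (5, 8), (9, 11), (14, 17)]


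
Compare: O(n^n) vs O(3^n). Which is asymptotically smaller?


exponential (base 3) grows slower than n^n
O(3^n) is asymptotically smaller; O(n^n) grows faster


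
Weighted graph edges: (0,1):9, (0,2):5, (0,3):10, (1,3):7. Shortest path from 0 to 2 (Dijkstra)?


Dijkstra from 0:
Distances: {0: 0, 1: 9, 2: 5, 3: 10}
Shortest distance to 2 = 5, path = [0, 2]


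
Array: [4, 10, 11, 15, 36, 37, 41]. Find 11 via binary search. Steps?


Search for 11:
[0,6] mid=3 arr[3]=15
[0,2] mid=1 arr[1]=10
[2,2] mid=2 arr[2]=11
Total: 3 comparisons


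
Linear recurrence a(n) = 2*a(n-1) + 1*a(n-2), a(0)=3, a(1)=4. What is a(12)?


Build bottom-up:
...a(10)=12467, a(11)=30098, a(12)=2*30098+1*12467=72663


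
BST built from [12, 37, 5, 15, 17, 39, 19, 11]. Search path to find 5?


BST root = 12
Search for 5: compare at each node
Path: [12, 5]


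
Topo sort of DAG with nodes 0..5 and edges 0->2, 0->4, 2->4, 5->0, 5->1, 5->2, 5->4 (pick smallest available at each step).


Kahn's algorithm, process smallest node first
Order: [3, 5, 0, 1, 2, 4]


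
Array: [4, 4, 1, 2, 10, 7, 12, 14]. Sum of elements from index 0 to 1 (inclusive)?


Prefix sums: [0, 4, 8, 9, 11, 21, 28, 40, 54]
Sum[0..1] = prefix[2] - prefix[0] = 8 - 0 = 8


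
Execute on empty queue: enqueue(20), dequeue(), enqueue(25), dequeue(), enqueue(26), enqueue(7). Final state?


enqueue(20) -> [20]
dequeue() returns 20 -> []
enqueue(25) -> [25]
dequeue() returns 25 -> []
enqueue(26) -> [26]
enqueue(7) -> [26, 7]
Final queue (front to back): [26, 7]


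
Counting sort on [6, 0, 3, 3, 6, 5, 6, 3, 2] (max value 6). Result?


Count array: [1, 0, 1, 3, 0, 1, 3]
Reconstruct: [0, 2, 3, 3, 3, 5, 6, 6, 6]


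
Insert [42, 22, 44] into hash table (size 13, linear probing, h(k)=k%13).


Insertions: 42->slot 3; 22->slot 9; 44->slot 5
Table: [None, None, None, 42, None, 44, None, None, None, 22, None, None, None]


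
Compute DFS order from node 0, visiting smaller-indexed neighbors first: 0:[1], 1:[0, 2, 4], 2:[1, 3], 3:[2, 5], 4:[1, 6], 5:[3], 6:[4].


DFS stack-based: start with [0]
Visit order: [0, 1, 2, 3, 5, 4, 6]


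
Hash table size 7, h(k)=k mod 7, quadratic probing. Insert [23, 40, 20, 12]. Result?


Insertions: 23->slot 2; 40->slot 5; 20->slot 6; 12->slot 0
Table: [12, None, 23, None, None, 40, 20]


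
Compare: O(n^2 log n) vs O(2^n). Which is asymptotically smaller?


n^2 log n grows slower than exponential
O(n^2 log n) is asymptotically smaller; O(2^n) grows faster


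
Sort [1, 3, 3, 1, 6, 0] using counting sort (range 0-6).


Count array: [1, 2, 0, 2, 0, 0, 1]
Reconstruct: [0, 1, 1, 3, 3, 6]


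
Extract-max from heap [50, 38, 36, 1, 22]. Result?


Max = 50
Replace root with last, heapify down
Resulting heap: [38, 22, 36, 1]


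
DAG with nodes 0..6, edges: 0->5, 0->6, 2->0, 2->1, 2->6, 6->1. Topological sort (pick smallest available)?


Kahn's algorithm, process smallest node first
Order: [2, 0, 3, 4, 5, 6, 1]


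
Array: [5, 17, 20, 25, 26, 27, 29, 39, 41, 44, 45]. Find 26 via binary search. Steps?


Search for 26:
[0,10] mid=5 arr[5]=27
[0,4] mid=2 arr[2]=20
[3,4] mid=3 arr[3]=25
[4,4] mid=4 arr[4]=26
Total: 4 comparisons


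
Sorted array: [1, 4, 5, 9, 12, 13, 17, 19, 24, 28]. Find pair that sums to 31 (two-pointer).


Two pointers: lo=0, hi=9
Found pair: (12, 19) summing to 31


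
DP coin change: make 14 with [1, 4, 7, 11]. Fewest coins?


dp[0]=0; dp[i]=1+min(dp[i-c] for c in coins)
...dp[9]=3, dp[10]=4, dp[11]=1, dp[12]=2, dp[13]=3, dp[14]=2
Minimum coins for 14 = 2


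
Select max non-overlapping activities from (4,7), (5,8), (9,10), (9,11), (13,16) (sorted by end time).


Greedy: pick earliest-ending, then skip overlaps.
Selected (3 activities): [(4, 7), (9, 10), (13, 16)]


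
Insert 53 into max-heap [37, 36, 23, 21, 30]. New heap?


Append 53: [37, 36, 23, 21, 30, 53]
Bubble up: swap idx 5(53) with idx 2(23); swap idx 2(53) with idx 0(37)
Result: [53, 36, 37, 21, 30, 23]


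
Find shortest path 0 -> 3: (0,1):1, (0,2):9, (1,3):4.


Dijkstra from 0:
Distances: {0: 0, 1: 1, 2: 9, 3: 5}
Shortest distance to 3 = 5, path = [0, 1, 3]


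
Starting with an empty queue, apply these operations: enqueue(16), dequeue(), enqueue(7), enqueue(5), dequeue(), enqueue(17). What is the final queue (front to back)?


enqueue(16) -> [16]
dequeue() returns 16 -> []
enqueue(7) -> [7]
enqueue(5) -> [7, 5]
dequeue() returns 7 -> [5]
enqueue(17) -> [5, 17]
Final queue (front to back): [5, 17]


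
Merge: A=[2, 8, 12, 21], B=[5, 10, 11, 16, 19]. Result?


Compare heads, take smaller each step.
Merged: [2, 5, 8, 10, 11, 12, 16, 19, 21]


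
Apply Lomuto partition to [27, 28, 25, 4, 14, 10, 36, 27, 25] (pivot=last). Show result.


Elements <= 25 go left of pivot.
Result: [25, 4, 14, 10, 25, 28, 36, 27, 27], pivot at index 4


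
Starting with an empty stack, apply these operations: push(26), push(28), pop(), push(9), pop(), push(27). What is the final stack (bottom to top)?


push(26) -> [26]
push(28) -> [26, 28]
pop() returns 28 -> [26]
push(9) -> [26, 9]
pop() returns 9 -> [26]
push(27) -> [26, 27]
Final stack (bottom to top): [26, 27]


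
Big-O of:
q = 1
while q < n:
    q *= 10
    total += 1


Per nesting level: O(log n) = O(log n)
Complexity: O(log n)


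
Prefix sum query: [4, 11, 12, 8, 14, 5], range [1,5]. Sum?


Prefix sums: [0, 4, 15, 27, 35, 49, 54]
Sum[1..5] = prefix[6] - prefix[1] = 54 - 4 = 50


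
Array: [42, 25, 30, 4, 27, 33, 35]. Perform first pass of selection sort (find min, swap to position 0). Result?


After one pass: [4, 25, 30, 42, 27, 33, 35]


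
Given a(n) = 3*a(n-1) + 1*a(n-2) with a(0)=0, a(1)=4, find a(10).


Build bottom-up:
...a(8)=15708, a(9)=51880, a(10)=3*51880+1*15708=171348


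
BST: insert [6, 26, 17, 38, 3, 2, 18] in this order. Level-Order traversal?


Root = 6; build tree by BST insertion.
Level-Order traversal: [6, 3, 26, 2, 17, 38, 18]


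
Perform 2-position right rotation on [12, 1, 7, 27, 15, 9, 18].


Right rotate by 2: [9, 18, 12, 1, 7, 27, 15]


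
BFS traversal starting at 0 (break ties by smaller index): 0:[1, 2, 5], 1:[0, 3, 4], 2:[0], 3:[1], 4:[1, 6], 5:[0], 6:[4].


BFS queue: start with [0]
Visit order: [0, 1, 2, 5, 3, 4, 6]


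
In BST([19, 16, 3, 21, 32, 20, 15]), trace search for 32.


BST root = 19
Search for 32: compare at each node
Path: [19, 21, 32]


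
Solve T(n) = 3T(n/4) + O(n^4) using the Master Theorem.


a=3, b=4, c=4. log_4(3)=0.792 < c=4. Case 3: O(n^c) = O(n^4)
Complexity: O(n^4)


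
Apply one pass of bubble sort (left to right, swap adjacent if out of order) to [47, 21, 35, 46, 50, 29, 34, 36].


After one pass: [21, 35, 46, 47, 29, 34, 36, 50]


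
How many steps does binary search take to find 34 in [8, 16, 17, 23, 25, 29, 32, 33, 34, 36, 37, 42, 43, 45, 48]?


Search for 34:
[0,14] mid=7 arr[7]=33
[8,14] mid=11 arr[11]=42
[8,10] mid=9 arr[9]=36
[8,8] mid=8 arr[8]=34
Total: 4 comparisons


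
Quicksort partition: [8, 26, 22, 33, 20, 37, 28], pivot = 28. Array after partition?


Elements <= 28 go left of pivot.
Result: [8, 26, 22, 20, 28, 37, 33], pivot at index 4


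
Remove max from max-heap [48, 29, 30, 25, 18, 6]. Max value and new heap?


Max = 48
Replace root with last, heapify down
Resulting heap: [30, 29, 6, 25, 18]


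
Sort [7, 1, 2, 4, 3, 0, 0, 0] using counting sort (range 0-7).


Count array: [3, 1, 1, 1, 1, 0, 0, 1]
Reconstruct: [0, 0, 0, 1, 2, 3, 4, 7]


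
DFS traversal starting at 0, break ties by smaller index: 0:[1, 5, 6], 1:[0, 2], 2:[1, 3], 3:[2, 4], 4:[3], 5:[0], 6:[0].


DFS stack-based: start with [0]
Visit order: [0, 1, 2, 3, 4, 5, 6]


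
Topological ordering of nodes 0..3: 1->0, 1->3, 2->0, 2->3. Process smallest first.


Kahn's algorithm, process smallest node first
Order: [1, 2, 0, 3]


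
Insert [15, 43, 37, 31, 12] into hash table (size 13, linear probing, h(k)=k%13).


Insertions: 15->slot 2; 43->slot 4; 37->slot 11; 31->slot 5; 12->slot 12
Table: [None, None, 15, None, 43, 31, None, None, None, None, None, 37, 12]


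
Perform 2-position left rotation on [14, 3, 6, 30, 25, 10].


Left rotate by 2: [6, 30, 25, 10, 14, 3]


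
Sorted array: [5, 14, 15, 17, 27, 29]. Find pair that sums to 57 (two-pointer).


Two pointers: lo=0, hi=5
No pair sums to 57


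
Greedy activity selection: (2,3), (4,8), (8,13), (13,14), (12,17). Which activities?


Greedy: pick earliest-ending, then skip overlaps.
Selected (4 activities): [(2, 3), (4, 8), (8, 13), (13, 14)]


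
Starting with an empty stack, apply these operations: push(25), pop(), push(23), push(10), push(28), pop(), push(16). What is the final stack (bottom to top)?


push(25) -> [25]
pop() returns 25 -> []
push(23) -> [23]
push(10) -> [23, 10]
push(28) -> [23, 10, 28]
pop() returns 28 -> [23, 10]
push(16) -> [23, 10, 16]
Final stack (bottom to top): [23, 10, 16]


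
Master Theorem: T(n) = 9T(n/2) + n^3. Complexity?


a=9, b=2, c=3. log_2(9)=3.170 > c=3. Case 1: O(n^log_b(a)) = O(n^3.170)
Complexity: O(n^3.170)


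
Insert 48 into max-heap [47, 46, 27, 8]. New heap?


Append 48: [47, 46, 27, 8, 48]
Bubble up: swap idx 4(48) with idx 1(46); swap idx 1(48) with idx 0(47)
Result: [48, 47, 27, 8, 46]


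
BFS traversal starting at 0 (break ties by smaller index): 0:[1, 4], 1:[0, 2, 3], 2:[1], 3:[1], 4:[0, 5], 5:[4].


BFS queue: start with [0]
Visit order: [0, 1, 4, 2, 3, 5]


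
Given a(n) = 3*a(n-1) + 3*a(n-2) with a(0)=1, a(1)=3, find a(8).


Build bottom-up:
...a(6)=2457, a(7)=9315, a(8)=3*9315+3*2457=35316


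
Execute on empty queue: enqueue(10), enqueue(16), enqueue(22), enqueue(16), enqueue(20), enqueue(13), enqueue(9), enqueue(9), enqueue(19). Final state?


enqueue(10) -> [10]
enqueue(16) -> [10, 16]
enqueue(22) -> [10, 16, 22]
enqueue(16) -> [10, 16, 22, 16]
enqueue(20) -> [10, 16, 22, 16, 20]
enqueue(13) -> [10, 16, 22, 16, 20, 13]
enqueue(9) -> [10, 16, 22, 16, 20, 13, 9]
enqueue(9) -> [10, 16, 22, 16, 20, 13, 9, 9]
enqueue(19) -> [10, 16, 22, 16, 20, 13, 9, 9, 19]
Final queue (front to back): [10, 16, 22, 16, 20, 13, 9, 9, 19]


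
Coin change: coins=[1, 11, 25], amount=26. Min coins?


dp[0]=0; dp[i]=1+min(dp[i-c] for c in coins)
...dp[21]=11, dp[22]=2, dp[23]=3, dp[24]=4, dp[25]=1, dp[26]=2
Minimum coins for 26 = 2


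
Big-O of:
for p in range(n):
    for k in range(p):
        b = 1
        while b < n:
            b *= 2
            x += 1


Per nesting level: O(n) * O(n) [triangular over p] * O(log n) = O(n^2 log n)
Complexity: O(n^2 log n)


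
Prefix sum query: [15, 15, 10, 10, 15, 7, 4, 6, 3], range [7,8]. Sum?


Prefix sums: [0, 15, 30, 40, 50, 65, 72, 76, 82, 85]
Sum[7..8] = prefix[9] - prefix[7] = 85 - 76 = 9


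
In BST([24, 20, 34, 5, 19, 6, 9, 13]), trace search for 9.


BST root = 24
Search for 9: compare at each node
Path: [24, 20, 5, 19, 6, 9]


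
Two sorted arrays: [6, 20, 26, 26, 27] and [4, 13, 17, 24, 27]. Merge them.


Compare heads, take smaller each step.
Merged: [4, 6, 13, 17, 20, 24, 26, 26, 27, 27]


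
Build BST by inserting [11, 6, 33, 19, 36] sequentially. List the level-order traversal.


Root = 11; build tree by BST insertion.
Level-Order traversal: [11, 6, 33, 19, 36]


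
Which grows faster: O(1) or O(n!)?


constant grows slower than factorial
O(1) is asymptotically smaller; O(n!) grows faster


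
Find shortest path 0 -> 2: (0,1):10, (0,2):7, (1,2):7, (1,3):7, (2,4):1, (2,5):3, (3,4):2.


Dijkstra from 0:
Distances: {0: 0, 1: 10, 2: 7, 3: 10, 4: 8, 5: 10}
Shortest distance to 2 = 7, path = [0, 2]


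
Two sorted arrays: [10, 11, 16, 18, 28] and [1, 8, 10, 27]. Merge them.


Compare heads, take smaller each step.
Merged: [1, 8, 10, 10, 11, 16, 18, 27, 28]


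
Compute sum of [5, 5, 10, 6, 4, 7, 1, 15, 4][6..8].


Prefix sums: [0, 5, 10, 20, 26, 30, 37, 38, 53, 57]
Sum[6..8] = prefix[9] - prefix[6] = 57 - 37 = 20


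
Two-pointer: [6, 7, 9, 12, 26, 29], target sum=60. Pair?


Two pointers: lo=0, hi=5
No pair sums to 60


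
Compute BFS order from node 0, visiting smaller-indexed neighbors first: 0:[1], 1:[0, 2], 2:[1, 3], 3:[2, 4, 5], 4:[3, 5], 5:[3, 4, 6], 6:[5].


BFS queue: start with [0]
Visit order: [0, 1, 2, 3, 4, 5, 6]


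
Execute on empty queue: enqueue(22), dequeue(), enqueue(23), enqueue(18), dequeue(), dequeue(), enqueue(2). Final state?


enqueue(22) -> [22]
dequeue() returns 22 -> []
enqueue(23) -> [23]
enqueue(18) -> [23, 18]
dequeue() returns 23 -> [18]
dequeue() returns 18 -> []
enqueue(2) -> [2]
Final queue (front to back): [2]


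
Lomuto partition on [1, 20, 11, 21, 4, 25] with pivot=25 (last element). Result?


Elements <= 25 go left of pivot.
Result: [1, 20, 11, 21, 4, 25], pivot at index 5


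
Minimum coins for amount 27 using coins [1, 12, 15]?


dp[0]=0; dp[i]=1+min(dp[i-c] for c in coins)
...dp[22]=8, dp[23]=9, dp[24]=2, dp[25]=3, dp[26]=4, dp[27]=2
Minimum coins for 27 = 2


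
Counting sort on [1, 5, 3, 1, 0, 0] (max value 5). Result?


Count array: [2, 2, 0, 1, 0, 1]
Reconstruct: [0, 0, 1, 1, 3, 5]


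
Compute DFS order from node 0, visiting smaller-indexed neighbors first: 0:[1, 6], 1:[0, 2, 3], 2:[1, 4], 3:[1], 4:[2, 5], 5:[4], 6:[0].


DFS stack-based: start with [0]
Visit order: [0, 1, 2, 4, 5, 3, 6]


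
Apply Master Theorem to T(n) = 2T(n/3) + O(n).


a=2, b=3, c=1. log_3(2)=0.631 < c=1. Case 3: O(n^c) = O(n)
Complexity: O(n)


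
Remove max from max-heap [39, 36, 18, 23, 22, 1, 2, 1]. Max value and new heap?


Max = 39
Replace root with last, heapify down
Resulting heap: [36, 23, 18, 1, 22, 1, 2]


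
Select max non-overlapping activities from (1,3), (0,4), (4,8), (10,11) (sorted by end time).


Greedy: pick earliest-ending, then skip overlaps.
Selected (3 activities): [(1, 3), (4, 8), (10, 11)]


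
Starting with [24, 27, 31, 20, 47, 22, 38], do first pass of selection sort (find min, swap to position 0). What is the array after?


After one pass: [20, 27, 31, 24, 47, 22, 38]


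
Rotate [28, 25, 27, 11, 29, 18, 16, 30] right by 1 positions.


Right rotate by 1: [30, 28, 25, 27, 11, 29, 18, 16]


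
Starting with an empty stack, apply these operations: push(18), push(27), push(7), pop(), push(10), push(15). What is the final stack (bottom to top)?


push(18) -> [18]
push(27) -> [18, 27]
push(7) -> [18, 27, 7]
pop() returns 7 -> [18, 27]
push(10) -> [18, 27, 10]
push(15) -> [18, 27, 10, 15]
Final stack (bottom to top): [18, 27, 10, 15]


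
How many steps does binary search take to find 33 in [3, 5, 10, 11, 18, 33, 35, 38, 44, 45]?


Search for 33:
[0,9] mid=4 arr[4]=18
[5,9] mid=7 arr[7]=38
[5,6] mid=5 arr[5]=33
Total: 3 comparisons


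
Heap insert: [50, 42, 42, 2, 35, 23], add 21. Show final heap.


Append 21: [50, 42, 42, 2, 35, 23, 21]
Bubble up: no swaps needed
Result: [50, 42, 42, 2, 35, 23, 21]


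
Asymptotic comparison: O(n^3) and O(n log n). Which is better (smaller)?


linearithmic grows slower than cubic
O(n log n) is asymptotically smaller; O(n^3) grows faster


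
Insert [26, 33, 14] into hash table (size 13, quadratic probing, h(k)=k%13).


Insertions: 26->slot 0; 33->slot 7; 14->slot 1
Table: [26, 14, None, None, None, None, None, 33, None, None, None, None, None]


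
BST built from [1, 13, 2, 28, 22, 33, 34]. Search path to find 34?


BST root = 1
Search for 34: compare at each node
Path: [1, 13, 28, 33, 34]


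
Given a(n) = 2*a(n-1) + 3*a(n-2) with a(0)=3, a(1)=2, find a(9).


Build bottom-up:
...a(7)=2732, a(8)=8203, a(9)=2*8203+3*2732=24602


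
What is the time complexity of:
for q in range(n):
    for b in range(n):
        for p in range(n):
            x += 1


Per nesting level: O(n) * O(n) * O(n) = O(n^3)
Complexity: O(n^3)


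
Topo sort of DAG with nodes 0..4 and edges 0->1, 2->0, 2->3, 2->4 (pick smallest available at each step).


Kahn's algorithm, process smallest node first
Order: [2, 0, 1, 3, 4]


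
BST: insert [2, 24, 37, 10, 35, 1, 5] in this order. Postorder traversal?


Root = 2; build tree by BST insertion.
Postorder traversal: [1, 5, 10, 35, 37, 24, 2]


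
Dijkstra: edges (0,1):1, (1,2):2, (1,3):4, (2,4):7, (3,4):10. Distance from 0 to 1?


Dijkstra from 0:
Distances: {0: 0, 1: 1, 2: 3, 3: 5, 4: 10}
Shortest distance to 1 = 1, path = [0, 1]


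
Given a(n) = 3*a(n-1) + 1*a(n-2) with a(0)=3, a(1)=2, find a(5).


Build bottom-up:
...a(3)=29, a(4)=96, a(5)=3*96+1*29=317


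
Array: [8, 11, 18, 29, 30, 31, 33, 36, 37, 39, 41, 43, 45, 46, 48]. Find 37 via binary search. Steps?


Search for 37:
[0,14] mid=7 arr[7]=36
[8,14] mid=11 arr[11]=43
[8,10] mid=9 arr[9]=39
[8,8] mid=8 arr[8]=37
Total: 4 comparisons


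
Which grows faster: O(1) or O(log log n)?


constant grows slower than double-logarithmic
O(1) is asymptotically smaller; O(log log n) grows faster


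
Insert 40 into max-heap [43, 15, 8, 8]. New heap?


Append 40: [43, 15, 8, 8, 40]
Bubble up: swap idx 4(40) with idx 1(15)
Result: [43, 40, 8, 8, 15]


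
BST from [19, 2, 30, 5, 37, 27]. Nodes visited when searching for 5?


BST root = 19
Search for 5: compare at each node
Path: [19, 2, 5]


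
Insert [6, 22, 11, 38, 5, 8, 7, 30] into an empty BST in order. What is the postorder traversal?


Root = 6; build tree by BST insertion.
Postorder traversal: [5, 7, 8, 11, 30, 38, 22, 6]


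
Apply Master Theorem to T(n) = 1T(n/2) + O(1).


a=1, b=2, c=0. log_2(1)=0 = c=0. Case 2: O(n^c log n) = O(log n)
Complexity: O(log n)


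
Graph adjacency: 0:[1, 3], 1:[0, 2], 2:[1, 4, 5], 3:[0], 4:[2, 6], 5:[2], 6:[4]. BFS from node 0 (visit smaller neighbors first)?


BFS queue: start with [0]
Visit order: [0, 1, 3, 2, 4, 5, 6]


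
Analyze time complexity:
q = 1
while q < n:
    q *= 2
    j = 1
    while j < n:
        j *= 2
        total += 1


Per nesting level: O(log n) * O(log n) = O((log n)^2)
Complexity: O((log n)^2)


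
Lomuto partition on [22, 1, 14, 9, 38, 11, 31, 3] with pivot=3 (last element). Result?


Elements <= 3 go left of pivot.
Result: [1, 3, 14, 9, 38, 11, 31, 22], pivot at index 1


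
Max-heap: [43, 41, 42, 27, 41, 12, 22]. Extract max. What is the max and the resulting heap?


Max = 43
Replace root with last, heapify down
Resulting heap: [42, 41, 22, 27, 41, 12]


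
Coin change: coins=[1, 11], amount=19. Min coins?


dp[0]=0; dp[i]=1+min(dp[i-c] for c in coins)
...dp[14]=4, dp[15]=5, dp[16]=6, dp[17]=7, dp[18]=8, dp[19]=9
Minimum coins for 19 = 9


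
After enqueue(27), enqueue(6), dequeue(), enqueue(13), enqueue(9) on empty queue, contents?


enqueue(27) -> [27]
enqueue(6) -> [27, 6]
dequeue() returns 27 -> [6]
enqueue(13) -> [6, 13]
enqueue(9) -> [6, 13, 9]
Final queue (front to back): [6, 13, 9]


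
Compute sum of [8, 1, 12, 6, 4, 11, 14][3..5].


Prefix sums: [0, 8, 9, 21, 27, 31, 42, 56]
Sum[3..5] = prefix[6] - prefix[3] = 42 - 21 = 21


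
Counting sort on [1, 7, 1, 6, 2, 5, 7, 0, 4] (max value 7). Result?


Count array: [1, 2, 1, 0, 1, 1, 1, 2]
Reconstruct: [0, 1, 1, 2, 4, 5, 6, 7, 7]


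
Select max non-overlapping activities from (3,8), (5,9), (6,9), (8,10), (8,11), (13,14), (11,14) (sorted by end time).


Greedy: pick earliest-ending, then skip overlaps.
Selected (3 activities): [(3, 8), (8, 10), (13, 14)]


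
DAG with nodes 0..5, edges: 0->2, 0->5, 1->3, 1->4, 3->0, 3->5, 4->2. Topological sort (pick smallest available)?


Kahn's algorithm, process smallest node first
Order: [1, 3, 0, 4, 2, 5]


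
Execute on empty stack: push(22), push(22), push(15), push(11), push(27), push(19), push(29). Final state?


push(22) -> [22]
push(22) -> [22, 22]
push(15) -> [22, 22, 15]
push(11) -> [22, 22, 15, 11]
push(27) -> [22, 22, 15, 11, 27]
push(19) -> [22, 22, 15, 11, 27, 19]
push(29) -> [22, 22, 15, 11, 27, 19, 29]
Final stack (bottom to top): [22, 22, 15, 11, 27, 19, 29]


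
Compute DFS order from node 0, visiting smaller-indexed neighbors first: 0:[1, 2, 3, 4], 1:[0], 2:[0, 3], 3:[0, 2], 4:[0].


DFS stack-based: start with [0]
Visit order: [0, 1, 2, 3, 4]


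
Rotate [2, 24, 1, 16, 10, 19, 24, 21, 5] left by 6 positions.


Left rotate by 6: [24, 21, 5, 2, 24, 1, 16, 10, 19]


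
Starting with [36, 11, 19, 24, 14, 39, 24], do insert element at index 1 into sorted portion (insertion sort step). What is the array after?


After one pass: [11, 36, 19, 24, 14, 39, 24]


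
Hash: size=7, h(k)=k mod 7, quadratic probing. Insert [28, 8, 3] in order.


Insertions: 28->slot 0; 8->slot 1; 3->slot 3
Table: [28, 8, None, 3, None, None, None]


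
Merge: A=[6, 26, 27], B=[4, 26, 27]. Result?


Compare heads, take smaller each step.
Merged: [4, 6, 26, 26, 27, 27]


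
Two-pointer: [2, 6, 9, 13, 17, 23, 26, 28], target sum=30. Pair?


Two pointers: lo=0, hi=7
Found pair: (2, 28) summing to 30


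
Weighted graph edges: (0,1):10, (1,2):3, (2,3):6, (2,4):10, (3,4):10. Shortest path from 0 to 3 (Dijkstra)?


Dijkstra from 0:
Distances: {0: 0, 1: 10, 2: 13, 3: 19, 4: 23}
Shortest distance to 3 = 19, path = [0, 1, 2, 3]


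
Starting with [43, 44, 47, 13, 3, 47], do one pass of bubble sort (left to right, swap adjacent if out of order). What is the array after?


After one pass: [43, 44, 13, 3, 47, 47]


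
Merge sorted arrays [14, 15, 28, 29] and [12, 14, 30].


Compare heads, take smaller each step.
Merged: [12, 14, 14, 15, 28, 29, 30]


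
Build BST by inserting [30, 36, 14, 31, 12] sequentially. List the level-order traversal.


Root = 30; build tree by BST insertion.
Level-Order traversal: [30, 14, 36, 12, 31]


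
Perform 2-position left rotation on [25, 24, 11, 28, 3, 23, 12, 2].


Left rotate by 2: [11, 28, 3, 23, 12, 2, 25, 24]


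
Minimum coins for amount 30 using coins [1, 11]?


dp[0]=0; dp[i]=1+min(dp[i-c] for c in coins)
...dp[25]=5, dp[26]=6, dp[27]=7, dp[28]=8, dp[29]=9, dp[30]=10
Minimum coins for 30 = 10


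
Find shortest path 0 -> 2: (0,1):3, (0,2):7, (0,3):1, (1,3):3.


Dijkstra from 0:
Distances: {0: 0, 1: 3, 2: 7, 3: 1}
Shortest distance to 2 = 7, path = [0, 2]


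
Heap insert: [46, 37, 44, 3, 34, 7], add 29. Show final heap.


Append 29: [46, 37, 44, 3, 34, 7, 29]
Bubble up: no swaps needed
Result: [46, 37, 44, 3, 34, 7, 29]


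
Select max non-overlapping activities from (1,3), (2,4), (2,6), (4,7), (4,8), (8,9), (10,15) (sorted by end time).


Greedy: pick earliest-ending, then skip overlaps.
Selected (4 activities): [(1, 3), (4, 7), (8, 9), (10, 15)]


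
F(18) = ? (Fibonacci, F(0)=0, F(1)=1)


F(n)=F(n-1)+F(n-2)
...F(16)=987, F(17)=1597, F(18)=2584


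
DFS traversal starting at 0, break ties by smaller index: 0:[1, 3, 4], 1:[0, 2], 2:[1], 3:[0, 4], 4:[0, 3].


DFS stack-based: start with [0]
Visit order: [0, 1, 2, 3, 4]


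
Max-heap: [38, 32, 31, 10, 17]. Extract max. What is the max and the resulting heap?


Max = 38
Replace root with last, heapify down
Resulting heap: [32, 17, 31, 10]


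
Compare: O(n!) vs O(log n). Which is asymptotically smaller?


logarithmic grows slower than factorial
O(log n) is asymptotically smaller; O(n!) grows faster


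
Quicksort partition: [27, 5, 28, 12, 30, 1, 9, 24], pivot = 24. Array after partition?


Elements <= 24 go left of pivot.
Result: [5, 12, 1, 9, 24, 28, 27, 30], pivot at index 4


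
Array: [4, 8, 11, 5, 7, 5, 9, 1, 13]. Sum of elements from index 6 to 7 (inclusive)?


Prefix sums: [0, 4, 12, 23, 28, 35, 40, 49, 50, 63]
Sum[6..7] = prefix[8] - prefix[6] = 50 - 40 = 10


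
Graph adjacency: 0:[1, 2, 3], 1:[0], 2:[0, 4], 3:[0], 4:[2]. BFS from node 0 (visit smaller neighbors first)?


BFS queue: start with [0]
Visit order: [0, 1, 2, 3, 4]


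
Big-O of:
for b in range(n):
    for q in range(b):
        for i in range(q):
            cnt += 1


Per nesting level: O(n) * O(n) [triangular over b] * O(n) [triangular over q] = O(n^3)
Complexity: O(n^3)


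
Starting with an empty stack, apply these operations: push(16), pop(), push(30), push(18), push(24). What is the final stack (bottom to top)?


push(16) -> [16]
pop() returns 16 -> []
push(30) -> [30]
push(18) -> [30, 18]
push(24) -> [30, 18, 24]
Final stack (bottom to top): [30, 18, 24]


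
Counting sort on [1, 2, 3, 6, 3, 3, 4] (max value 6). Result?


Count array: [0, 1, 1, 3, 1, 0, 1]
Reconstruct: [1, 2, 3, 3, 3, 4, 6]


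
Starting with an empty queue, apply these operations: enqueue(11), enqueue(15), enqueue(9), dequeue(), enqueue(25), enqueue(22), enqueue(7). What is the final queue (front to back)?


enqueue(11) -> [11]
enqueue(15) -> [11, 15]
enqueue(9) -> [11, 15, 9]
dequeue() returns 11 -> [15, 9]
enqueue(25) -> [15, 9, 25]
enqueue(22) -> [15, 9, 25, 22]
enqueue(7) -> [15, 9, 25, 22, 7]
Final queue (front to back): [15, 9, 25, 22, 7]


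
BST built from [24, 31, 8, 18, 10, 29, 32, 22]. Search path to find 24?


BST root = 24
Search for 24: compare at each node
Path: [24]


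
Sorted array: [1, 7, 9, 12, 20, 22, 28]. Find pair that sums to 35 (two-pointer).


Two pointers: lo=0, hi=6
Found pair: (7, 28) summing to 35


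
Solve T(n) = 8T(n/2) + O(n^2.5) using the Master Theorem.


a=8, b=2, c=2.5. log_2(8)=3 > c=2.5. Case 1: O(n^log_b(a)) = O(n^3)
Complexity: O(n^3)


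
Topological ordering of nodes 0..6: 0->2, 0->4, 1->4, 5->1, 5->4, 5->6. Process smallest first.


Kahn's algorithm, process smallest node first
Order: [0, 2, 3, 5, 1, 4, 6]


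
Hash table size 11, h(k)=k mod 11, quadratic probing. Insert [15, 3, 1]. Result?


Insertions: 15->slot 4; 3->slot 3; 1->slot 1
Table: [None, 1, None, 3, 15, None, None, None, None, None, None]


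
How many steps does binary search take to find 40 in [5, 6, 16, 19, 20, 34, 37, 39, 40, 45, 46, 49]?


Search for 40:
[0,11] mid=5 arr[5]=34
[6,11] mid=8 arr[8]=40
Total: 2 comparisons
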